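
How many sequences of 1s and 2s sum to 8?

Let f(n) be the number of climbs. Removing the last move (1 or 2 steps) gives f(n) = f(n-1) + f(n-2); base cases f(1)=1, f(2)=2.
Iterating the recurrence: f(1)=1, f(2)=2, f(3)=3, f(4)=5, f(5)=8, f(6)=13, f(7)=21, f(8)=34.

Final answer: 34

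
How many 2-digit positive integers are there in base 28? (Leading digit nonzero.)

In base 28, the leading digit has 27 choices (1..27); each of the remaining 1 digits has 28 choices.
Total: 27 x 28^1.

Final answer: 756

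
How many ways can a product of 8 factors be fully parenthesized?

The structures are counted by the Catalan number C_n. Here n = 8 - 1 = 7.
C_n = C(2n,n) - C(2n,n+1), so C_{7} = C(14,7) - C(14,8) = 3432 - 3003.

Final answer: C_{7} = 429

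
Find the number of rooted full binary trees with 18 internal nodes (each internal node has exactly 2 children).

This is a standard Catalan-number count: the answer is C_n. Here n = 18.
Using C_0 = 1 and C_(k+1) = C_k x 2(2k+1)/(k+2), build up term by term: C_1=1, C_2=2, C_3=5, C_4=14, C_5=42, C_6=132, C_7=429, C_8=1430, C_9=4862, C_10=16796, C_11=58786, C_12=208012, C_13=742900, C_14=2674440, C_15=9694845, C_16=35357670, C_17=129644790, C_18=477638700.

Final answer: C_{18} = 477638700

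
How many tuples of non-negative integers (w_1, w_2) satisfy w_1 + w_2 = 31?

Stars and bars with 31 stars and 1 bars:
C(31+2-1, 2-1) = C(32,1).

Final answer: C(32,1) = 32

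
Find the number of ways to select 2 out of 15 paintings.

C(15,2) = 15!/(2! x (15-2)!).

Final answer: C(15,2) = 105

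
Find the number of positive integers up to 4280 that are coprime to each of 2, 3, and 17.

|div by 2|=2140, |div by 3|=1426, |div by 17|=251.
|div by 2&3|=713, |div by 2&17|=125, |div by 3&17|=83, |div by all|=41.
By inclusion-exclusion, divisible by at least one: 2140+1426+251-713-125-83+41 = 2937.
Not divisible by any: 4280 - 2937.

Final answer: 1343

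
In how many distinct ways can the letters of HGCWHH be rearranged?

Letters (C:1, G:1, H:3, W:1). Total letters: 6.
Permutations = 6!/(3!).

Final answer: 120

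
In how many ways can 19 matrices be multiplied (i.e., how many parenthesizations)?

The structures are counted by the Catalan number C_n. Here n = 19 - 1 = 18.
C_n = C(2n,n)/(n+1), so C_{18} = C(36,18)/19 = 9075135300/19.

Final answer: C_{18} = 477638700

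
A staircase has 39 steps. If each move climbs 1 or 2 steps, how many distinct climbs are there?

Let f(n) be the number of climbs. Removing the last move (1 or 2 steps) gives f(n) = f(n-1) + f(n-2); base cases f(1)=1, f(2)=2.
Computing successive values: f(1)=1, f(2)=2, f(3)=3, f(4)=5, f(5)=8, f(6)=13, f(7)=21, f(8)=34, f(9)=55, f(10)=89, f(11)=144, f(12)=233, f(13)=377, f(14)=610, f(15)=987, f(16)=1597, f(17)=2584, f(18)=4181, f(19)=6765, f(20)=10946, f(21)=17711, f(22)=28657, f(23)=46368, f(24)=75025, f(25)=121393, f(26)=196418, f(27)=317811, f(28)=514229, f(29)=832040, f(30)=1346269, f(31)=2178309, f(32)=3524578, f(33)=5702887, f(34)=9227465, f(35)=14930352, f(36)=24157817, f(37)=39088169, f(38)=63245986, f(39)=102334155.

Final answer: 102334155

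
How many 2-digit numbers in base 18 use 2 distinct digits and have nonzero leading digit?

The leading digit has 17 choices (anything but zero); the next has 17 (anything but the first), then 16, and so on, one fewer each time.
Total: 17 x 17.

Final answer: 289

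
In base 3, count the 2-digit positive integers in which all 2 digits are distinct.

The leading digit has 2 choices (anything but zero); the next has 2 (anything but the first), then 1, and so on, one fewer each time.
Total: 2 x 2.

Final answer: 4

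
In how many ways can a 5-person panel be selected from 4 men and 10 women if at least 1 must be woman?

Sum over valid woman counts:
C(10,1)C(4,4) = 10
C(10,2)C(4,3) = 180
C(10,3)C(4,2) = 720
C(10,4)C(4,1) = 840
C(10,5)C(4,0) = 252
Total: 10 + 180 + 720 + 840 + 252.

Final answer: 2002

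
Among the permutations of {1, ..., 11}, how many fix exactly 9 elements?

Choose which 9 elements are fixed: C(11,9) = 55.
Derange the remaining 2 using D(j) = (j-1)(D(j-1) + D(j-2)), D(0)=1, D(1)=0: D(2)=1.
Total: 55 x 1.

Final answer: C(11,9) D(2) = 55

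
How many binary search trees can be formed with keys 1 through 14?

This is a standard Catalan-number count: the answer is C_n. Here n = 14.
C_n = C(2n,n) - C(2n,n+1), so C_{14} = C(28,14) - C(28,15) = 40116600 - 37442160.

Final answer: C_{14} = 2674440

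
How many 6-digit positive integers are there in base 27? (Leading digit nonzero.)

Leading digit: 26 options (nonzero). Other 5 digit(s): 27 options each.
Total: 26 x 27^5.

Final answer: 373071582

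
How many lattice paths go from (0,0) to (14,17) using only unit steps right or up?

Each path has 14 right steps and 17 up steps in some order (31 steps total).
Choose which 17 of the 31 steps are up: C(31,17).

Final answer: C(31,17) = 265182525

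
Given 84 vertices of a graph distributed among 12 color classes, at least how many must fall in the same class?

By pigeonhole with 84 objects and 12 categories: ceiling(84/12).

Final answer: 7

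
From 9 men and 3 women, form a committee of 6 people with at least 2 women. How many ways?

Sum over valid woman counts:
C(3,2)C(9,4) = 378
C(3,3)C(9,3) = 84
Total: 378 + 84.

Final answer: 462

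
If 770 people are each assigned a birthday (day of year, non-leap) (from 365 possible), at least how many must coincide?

There are 365 possible values for birthday (day of year, non-leap). With 770 people and 365 categories, by pigeonhole: ceiling(770/365).

Final answer: 3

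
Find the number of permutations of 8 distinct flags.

The number of ways to arrange 8 distinct objects is 8!.

Final answer: 8! = 40320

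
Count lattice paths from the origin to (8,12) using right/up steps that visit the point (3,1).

Paths (0,0)->(3,1): C(4,1) = 4.
Paths (3,1)->(8,12): C(16,11) = 4368.
By multiplication principle: 4 x 4368.

Final answer: 17472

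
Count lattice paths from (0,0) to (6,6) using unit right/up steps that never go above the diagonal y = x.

Total monotonic paths to (6,6): C(12,6) = 924.
By the reflection principle, paths that go above the diagonal number C(12,7) = 792.
Valid Dyck paths: 924 - 792.
(Equivalently, C_{6} = C(12,6)/7 = 924/7.)

Final answer: C_{6} = 132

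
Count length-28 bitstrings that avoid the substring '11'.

Classify by the final bit: ...0 gives a(n-1) strings, ...01 gives a(n-2) strings. Thus a(n) = a(n-1) + a(n-2) with a(1)=2, a(2)=3.
Computing successive values: a(1)=2, a(2)=3, a(3)=5, a(4)=8, a(5)=13, a(6)=21, a(7)=34, a(8)=55, a(9)=89, a(10)=144, a(11)=233, a(12)=377, a(13)=610, a(14)=987, a(15)=1597, a(16)=2584, a(17)=4181, a(18)=6765, a(19)=10946, a(20)=17711, a(21)=28657, a(22)=46368, a(23)=75025, a(24)=121393, a(25)=196418, a(26)=317811, a(27)=514229, a(28)=832040.

Final answer: 832040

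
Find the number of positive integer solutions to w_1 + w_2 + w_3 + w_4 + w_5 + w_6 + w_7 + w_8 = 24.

Substitute w'_i = w_i - 1 (so w'_i >= 0). Then sum w'_i = 24 - 8 = 16.
Stars and bars: C(16+8-1, 8-1) = C(23,7).

Final answer: C(23,7) = 245157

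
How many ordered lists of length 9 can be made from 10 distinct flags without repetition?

P(10,9) = 10!/(10-9)! = 10!/1!.

Final answer: P(10,9) = 3628800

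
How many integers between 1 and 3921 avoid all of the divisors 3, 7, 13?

|div by 3|=1307, |div by 7|=560, |div by 13|=301.
|div by 3&7|=186, |div by 3&13|=100, |div by 7&13|=43, |div by all|=14.
By inclusion-exclusion, divisible by at least one: 1307+560+301-186-100-43+14 = 1853.
Not divisible by any: 3921 - 1853.

Final answer: 2068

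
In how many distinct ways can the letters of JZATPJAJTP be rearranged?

Letters (A:2, J:3, P:2, T:2, Z:1). Total letters: 10.
Permutations = 10!/(3! x 2! x 2! x 2!).

Final answer: 75600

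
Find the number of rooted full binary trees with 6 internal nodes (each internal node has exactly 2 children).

This is a standard Catalan-number count: the answer is C_n. Here n = 6.
C_n = (2n)!/(n!(n+1)!), so C_{6} = 12!/(6! x 7!) = C(12,6)/7 = 924/7.

Final answer: C_{6} = 132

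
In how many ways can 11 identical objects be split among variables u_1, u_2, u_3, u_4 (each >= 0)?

Stars and bars with 11 stars and 3 bars:
C(11+4-1, 4-1) = C(14,3).

Final answer: C(14,3) = 364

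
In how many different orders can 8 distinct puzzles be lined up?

The number of ways to arrange 8 distinct objects is 8!.

Final answer: 8! = 40320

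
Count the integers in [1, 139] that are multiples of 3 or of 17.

Multiples of 3: 46. Multiples of 17: 8. Of both (lcm=51): 2.
By inclusion-exclusion: 46 + 8 - 2.

Final answer: 52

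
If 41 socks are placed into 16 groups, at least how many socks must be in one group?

By the pigeonhole principle: ceiling(41/16).

Final answer: 3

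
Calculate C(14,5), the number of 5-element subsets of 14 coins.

C(14,5) = 14!/(5! x (14-5)!).

Final answer: C(14,5) = 2002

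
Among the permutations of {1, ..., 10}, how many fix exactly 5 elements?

Choose which 5 elements are fixed: C(10,5) = 252.
Derange the remaining 5 using D(j) = (j-1)(D(j-1) + D(j-2)), D(0)=1, D(1)=0: D(2)=1, D(3)=2, D(4)=9, D(5)=44.
Total: 252 x 44.

Final answer: C(10,5) D(5) = 11088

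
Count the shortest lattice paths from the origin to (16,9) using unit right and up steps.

Each path has 16 right steps and 9 up steps in some order (25 steps total).
Choose which 9 of the 25 steps are up: C(25,9).

Final answer: C(25,9) = 2042975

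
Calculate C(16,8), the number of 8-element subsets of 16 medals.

C(16,8) = 16!/(8! x 8!).

Final answer: \binom{16}{8} = 12870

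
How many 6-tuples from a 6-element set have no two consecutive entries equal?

First character: 6 choices. Each subsequent: 5 choices (must differ from the previous one).
Total: 6 x 5^5.

Final answer: 6 x 5^{5} = 18750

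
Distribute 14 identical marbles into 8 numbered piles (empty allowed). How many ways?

Stars and bars: C(n+k-1, k-1) = C(21,7).

Final answer: C(21,7) = 116280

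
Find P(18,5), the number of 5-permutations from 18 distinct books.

P(18,5) = 18!/(18-5)! = 18!/13!.

Final answer: P(18,5) = 1028160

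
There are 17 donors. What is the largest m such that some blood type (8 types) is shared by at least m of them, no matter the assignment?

There are 8 possible values for blood type (8 types). With 17 donors and 8 categories, by pigeonhole: ceiling(17/8).

Final answer: 3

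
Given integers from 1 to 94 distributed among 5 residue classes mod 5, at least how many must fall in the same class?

By pigeonhole with 94 objects and 5 categories: ceiling(94/5).

Final answer: 19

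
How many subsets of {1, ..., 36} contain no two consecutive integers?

Condition on whether n belongs to the subset: if not, any valid subset of {1, ..., n-1} works (a(n-1)); if so, n-1 is excluded and the rest is a valid subset of {1, ..., n-2} (a(n-2)). Hence a(n) = a(n-1) + a(n-2), a(1)=2, a(2)=3.
Building up term by term: a(1)=2, a(2)=3, a(3)=5, a(4)=8, a(5)=13, a(6)=21, a(7)=34, a(8)=55, a(9)=89, a(10)=144, a(11)=233, a(12)=377, a(13)=610, a(14)=987, a(15)=1597, a(16)=2584, a(17)=4181, a(18)=6765, a(19)=10946, a(20)=17711, a(21)=28657, a(22)=46368, a(23)=75025, a(24)=121393, a(25)=196418, a(26)=317811, a(27)=514229, a(28)=832040, a(29)=1346269, a(30)=2178309, a(31)=3524578, a(32)=5702887, a(33)=9227465, a(34)=14930352, a(35)=24157817, a(36)=39088169.

Final answer: 39088169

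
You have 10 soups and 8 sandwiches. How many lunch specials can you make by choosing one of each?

By the multiplication principle: 10 x 8.

Final answer: 80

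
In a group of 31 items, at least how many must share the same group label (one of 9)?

There are 9 possible values for group label (one of 9). With 31 items and 9 categories, by pigeonhole: ceiling(31/9).

Final answer: 4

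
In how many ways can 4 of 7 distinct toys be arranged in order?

P(7,4) = 7!/(7-4)! = 7!/3!.

Final answer: P(7,4) = 840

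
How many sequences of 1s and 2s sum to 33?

Let f(n) count the ways. The last step is size 1 or 2, so f(n) = f(n-1) + f(n-2) with f(1)=1, f(2)=2.
Computing successive values: f(1)=1, f(2)=2, f(3)=3, f(4)=5, f(5)=8, f(6)=13, f(7)=21, f(8)=34, f(9)=55, f(10)=89, f(11)=144, f(12)=233, f(13)=377, f(14)=610, f(15)=987, f(16)=1597, f(17)=2584, f(18)=4181, f(19)=6765, f(20)=10946, f(21)=17711, f(22)=28657, f(23)=46368, f(24)=75025, f(25)=121393, f(26)=196418, f(27)=317811, f(28)=514229, f(29)=832040, f(30)=1346269, f(31)=2178309, f(32)=3524578, f(33)=5702887.

Final answer: 5702887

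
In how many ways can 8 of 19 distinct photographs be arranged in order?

P(19,8) = 19!/(19-8)! = 19!/11!.

Final answer: P(19,8) = 3047466240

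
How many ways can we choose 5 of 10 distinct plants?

C(10,5) = 10!/(5! x (10-5)!).

Final answer: C(10,5) = 252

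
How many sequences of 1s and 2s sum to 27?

Let f(n) count the ways. The last step is size 1 or 2, so f(n) = f(n-1) + f(n-2) with f(1)=1, f(2)=2.
Iterating the recurrence: f(1)=1, f(2)=2, f(3)=3, f(4)=5, f(5)=8, f(6)=13, f(7)=21, f(8)=34, f(9)=55, f(10)=89, f(11)=144, f(12)=233, f(13)=377, f(14)=610, f(15)=987, f(16)=1597, f(17)=2584, f(18)=4181, f(19)=6765, f(20)=10946, f(21)=17711, f(22)=28657, f(23)=46368, f(24)=75025, f(25)=121393, f(26)=196418, f(27)=317811.

Final answer: 317811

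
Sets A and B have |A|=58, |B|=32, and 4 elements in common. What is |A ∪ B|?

|A union B| = |A| + |B| - |A intersect B| = 58 + 32 - 4.

Final answer: 86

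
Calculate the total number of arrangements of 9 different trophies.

The number of ways to arrange 9 distinct objects is 9!.

Final answer: 9! = 362880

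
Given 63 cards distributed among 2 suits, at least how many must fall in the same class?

By pigeonhole with 63 objects and 2 categories: ceiling(63/2).

Final answer: 32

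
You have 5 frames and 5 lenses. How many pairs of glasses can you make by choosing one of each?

By the multiplication principle: 5 x 5.

Final answer: 25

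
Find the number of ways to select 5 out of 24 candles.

C(24,5) = 24!/(5! x (24-5)!).

Final answer: C(24,5) = 42504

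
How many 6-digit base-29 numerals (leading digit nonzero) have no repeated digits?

The leading digit has 28 choices (anything but zero); the next has 28 (anything but the first), then 27, and so on, one fewer each time.
Total: 28 x 28 x 27 x 26 x 25 x 24.

Final answer: 330220800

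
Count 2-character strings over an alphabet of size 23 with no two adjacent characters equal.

First character: 23 choices. Each subsequent: 22 choices (must differ from the previous one).
Total: 23 x 22^1.

Final answer: 23 x 22^{1} = 506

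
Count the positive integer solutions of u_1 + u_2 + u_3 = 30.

Substitute u'_i = u_i - 1 (so u'_i >= 0). Then sum u'_i = 30 - 3 = 27.
Stars and bars: C(27+3-1, 3-1) = C(29,2).

Final answer: C(29,2) = 406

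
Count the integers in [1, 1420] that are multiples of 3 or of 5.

Multiples of 3: 473. Multiples of 5: 284. Of both (lcm=15): 94.
By inclusion-exclusion: 473 + 284 - 94.

Final answer: 663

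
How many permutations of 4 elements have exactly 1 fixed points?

Choose which 1 elements are fixed: C(4,1) = 4.
Derange the remaining 3 using D(j) = (j-1)(D(j-1) + D(j-2)), D(0)=1, D(1)=0: D(2)=1, D(3)=2.
Total: 4 x 2.

Final answer: C(4,1) D(3) = 8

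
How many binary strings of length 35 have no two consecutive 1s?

A valid string ends in 0 (append to any length-(n-1) valid string) or in 01 (append to any length-(n-2) valid string), so a(n) = a(n-1) + a(n-2) with a(1)=2, a(2)=3.
Computing successive values: a(1)=2, a(2)=3, a(3)=5, a(4)=8, a(5)=13, a(6)=21, a(7)=34, a(8)=55, a(9)=89, a(10)=144, a(11)=233, a(12)=377, a(13)=610, a(14)=987, a(15)=1597, a(16)=2584, a(17)=4181, a(18)=6765, a(19)=10946, a(20)=17711, a(21)=28657, a(22)=46368, a(23)=75025, a(24)=121393, a(25)=196418, a(26)=317811, a(27)=514229, a(28)=832040, a(29)=1346269, a(30)=2178309, a(31)=3524578, a(32)=5702887, a(33)=9227465, a(34)=14930352, a(35)=24157817.

Final answer: 24157817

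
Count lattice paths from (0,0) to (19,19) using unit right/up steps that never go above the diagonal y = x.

Total monotonic paths to (19,19): C(38,19) = 35345263800.
By the reflection principle, paths that go above the diagonal number C(38,20) = 33578000610.
Valid Dyck paths: 35345263800 - 33578000610.
(Check: C(38,19) - C(38,20) = C(38,19)/20, the Catalan number C_{19}.)

Final answer: C_{19} = 1767263190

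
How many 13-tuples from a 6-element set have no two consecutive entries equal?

Let g(n) count such strings. g(1) = 6, and each valid string of length n-1 extends in 5 ways (any symbol but the last), so g(n) = 5 g(n-1).
Total: g(13) = 6 x 5^12.

Final answer: 6 x 5^{12} = 1464843750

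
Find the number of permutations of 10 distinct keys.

The number of ways to arrange 10 distinct objects is 10!.

Final answer: 10! = 3628800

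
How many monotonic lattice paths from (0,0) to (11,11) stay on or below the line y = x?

Total monotonic paths to (11,11): C(22,11) = 705432.
By the reflection principle, paths that go above the diagonal number C(22,12) = 646646.
Valid Dyck paths: 705432 - 646646.
(These counts are the Catalan numbers.)

Final answer: C_{11} = 58786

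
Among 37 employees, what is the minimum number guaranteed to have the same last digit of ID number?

There are 10 possible values for last digit of ID number. With 37 employees and 10 categories, by pigeonhole: ceiling(37/10).

Final answer: 4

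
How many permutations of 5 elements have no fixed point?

Derangements satisfy D(n) = (n-1)(D(n-1) + D(n-2)), starting from D(0)=1, D(1)=0.
D(2) = 1 x (0 + 1) = 1
D(3) = 2 x (1 + 0) = 2
D(4) = 3 x (2 + 1) = 9
D(5) = 4 x (D(4) + D(3)) = 4 x (9 + 2)

Final answer: D(5) = 44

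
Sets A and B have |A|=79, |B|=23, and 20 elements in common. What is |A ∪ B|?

|A union B| = |A| + |B| - |A intersect B| = 79 + 23 - 20.

Final answer: 82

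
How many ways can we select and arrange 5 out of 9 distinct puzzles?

P(9,5) = 9!/(9-5)! = 9!/4!.

Final answer: P(9,5) = 15120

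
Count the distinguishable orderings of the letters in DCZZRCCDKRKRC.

Letters (C:4, D:2, K:2, R:3, Z:2). Total letters: 13.
Permutations = 13!/(4! x 3! x 2! x 2! x 2!).

Final answer: 5405400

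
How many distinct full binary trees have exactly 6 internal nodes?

This is a standard Catalan-number count: the answer is C_n. Here n = 6.
C_n = C(2n,n) - C(2n,n+1), so C_{6} = C(12,6) - C(12,7) = 924 - 792.

Final answer: C_{6} = 132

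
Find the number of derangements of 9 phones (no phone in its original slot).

Use the recurrence D(n) = (n-1)(D(n-1) + D(n-2)) with D(0)=1, D(1)=0.
D(2) = 1 x (0 + 1) = 1
D(3) = 2 x (1 + 0) = 2
D(4) = 3 x (2 + 1) = 9
D(5) = 4 x (9 + 2) = 44
D(6) = 5 x (44 + 9) = 265
D(7) = 6 x (265 + 44) = 1854
D(8) = 7 x (1854 + 265) = 14833
D(9) = 8 x (D(8) + D(7)) = 8 x (14833 + 1854)

Final answer: D(9) = 133496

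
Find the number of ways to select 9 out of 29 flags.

C(29,9) = 29!/(9! x 20!).

Final answer: \binom{29}{9} = 10015005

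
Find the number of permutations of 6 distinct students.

The number of ways to arrange 6 distinct objects is 6!.

Final answer: 6! = 720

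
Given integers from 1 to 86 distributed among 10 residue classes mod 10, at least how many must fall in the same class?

By pigeonhole with 86 objects and 10 categories: ceiling(86/10).

Final answer: 9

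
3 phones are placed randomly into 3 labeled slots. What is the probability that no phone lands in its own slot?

D(n) = (n-1)(D(n-1) + D(n-2)), D(0)=1, D(1)=0.
Building up: D(2)=1, D(3)=2.
Total arrangements: 3! = 6.
Probability = D(3)/3! = 1/3.

Final answer: D(3)/3! = 2/6 = 0.333333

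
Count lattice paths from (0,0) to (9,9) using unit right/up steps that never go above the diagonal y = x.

Total monotonic paths to (9,9): C(18,9) = 48620.
Reflecting each bad path at its first crossing gives a bijection with paths to (8,10): C(18,10) = 43758.
Valid Dyck paths: 48620 - 43758.
(This is the Catalan number C_{9}.)

Final answer: C_{9} = 4862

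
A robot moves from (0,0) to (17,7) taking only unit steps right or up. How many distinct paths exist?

Each path has 17 right steps and 7 up steps in some order (24 steps total).
Choose which 7 of the 24 steps are up: C(24,7).

Final answer: C(24,7) = 346104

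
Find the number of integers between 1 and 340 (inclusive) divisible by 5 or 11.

Multiples of 5: 68. Multiples of 11: 30. Of both (lcm=55): 6.
By inclusion-exclusion: 68 + 30 - 6.

Final answer: 92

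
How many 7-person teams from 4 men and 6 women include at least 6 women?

Sum over valid woman counts:
C(6,6)C(4,1).

Final answer: 4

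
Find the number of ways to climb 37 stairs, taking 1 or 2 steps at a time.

Let f(n) count the ways. The last step is size 1 or 2, so f(n) = f(n-1) + f(n-2) with f(1)=1, f(2)=2.
Computing successive values: f(1)=1, f(2)=2, f(3)=3, f(4)=5, f(5)=8, f(6)=13, f(7)=21, f(8)=34, f(9)=55, f(10)=89, f(11)=144, f(12)=233, f(13)=377, f(14)=610, f(15)=987, f(16)=1597, f(17)=2584, f(18)=4181, f(19)=6765, f(20)=10946, f(21)=17711, f(22)=28657, f(23)=46368, f(24)=75025, f(25)=121393, f(26)=196418, f(27)=317811, f(28)=514229, f(29)=832040, f(30)=1346269, f(31)=2178309, f(32)=3524578, f(33)=5702887, f(34)=9227465, f(35)=14930352, f(36)=24157817, f(37)=39088169.

Final answer: 39088169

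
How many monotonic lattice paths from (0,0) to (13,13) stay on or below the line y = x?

Total monotonic paths to (13,13): C(26,13) = 10400600.
Reflecting each bad path at its first crossing gives a bijection with paths to (12,14): C(26,14) = 9657700.
Valid Dyck paths: 10400600 - 9657700.
(Equivalently, C_{13} = C(26,13)/14 = 10400600/14.)

Final answer: C_{13} = 742900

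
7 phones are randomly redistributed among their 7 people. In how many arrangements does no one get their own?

Derangements satisfy D(n) = (n-1)(D(n-1) + D(n-2)), starting from D(0)=1, D(1)=0.
D(2) = 1 x (0 + 1) = 1
D(3) = 2 x (1 + 0) = 2
D(4) = 3 x (2 + 1) = 9
D(5) = 4 x (9 + 2) = 44
D(6) = 5 x (44 + 9) = 265
D(7) = 6 x (D(6) + D(5)) = 6 x (265 + 44)

Final answer: D(7) = 1854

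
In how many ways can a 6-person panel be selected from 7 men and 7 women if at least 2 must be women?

Sum over valid woman counts:
C(7,2)C(7,4) = 735
C(7,3)C(7,3) = 1225
C(7,4)C(7,2) = 735
C(7,5)C(7,1) = 147
C(7,6)C(7,0) = 7
Total: 735 + 1225 + 735 + 147 + 7.

Final answer: 2849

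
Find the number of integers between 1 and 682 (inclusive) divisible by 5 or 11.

Multiples of 5: 136. Multiples of 11: 62. Of both (lcm=55): 12.
By inclusion-exclusion: 136 + 62 - 12.

Final answer: 186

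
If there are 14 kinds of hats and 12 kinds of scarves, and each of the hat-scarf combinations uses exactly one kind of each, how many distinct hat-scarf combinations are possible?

By the multiplication principle: 14 x 12.

Final answer: 168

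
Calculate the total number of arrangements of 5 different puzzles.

The number of ways to arrange 5 distinct objects is 5!.

Final answer: 5! = 120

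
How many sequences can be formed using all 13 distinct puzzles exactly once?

The number of ways to arrange 13 distinct objects is 13!.

Final answer: 13! = 6227020800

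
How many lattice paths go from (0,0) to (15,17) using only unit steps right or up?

Each path has 15 right steps and 17 up steps in some order (32 steps total).
Choose which 17 of the 32 steps are up: C(32,17).

Final answer: C(32,17) = 565722720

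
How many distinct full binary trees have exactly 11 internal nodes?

This is a standard Catalan-number count: the answer is C_n. Here n = 11.
C_n = C(2n,n) - C(2n,n+1), so C_{11} = C(22,11) - C(22,12) = 705432 - 646646.

Final answer: C_{11} = 58786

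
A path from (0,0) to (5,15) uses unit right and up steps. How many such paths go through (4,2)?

Paths (0,0)->(4,2): C(6,2) = 15.
Paths (4,2)->(5,15): C(14,13) = 14.
By multiplication principle: 15 x 14.

Final answer: 210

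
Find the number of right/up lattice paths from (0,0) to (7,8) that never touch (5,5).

Total paths to (7,8): C(15,8) = 6435.
Paths through (5,5): C(10,5) x C(5,3) = 2520.
Avoiding (5,5): 6435 - 2520.

Final answer: 3915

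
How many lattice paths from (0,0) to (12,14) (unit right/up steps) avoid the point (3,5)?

Total paths to (12,14): C(26,14) = 9657700.
Paths through (3,5): C(8,5) x C(18,9) = 2722720.
Avoiding (3,5): 9657700 - 2722720.

Final answer: 6934980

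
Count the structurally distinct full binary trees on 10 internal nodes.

This is a standard Catalan-number count: the answer is C_n. Here n = 10.
C_n = (2n)!/(n!(n+1)!), so C_{10} = 20!/(10! x 11!) = C(20,10)/11 = 184756/11.

Final answer: C_{10} = 16796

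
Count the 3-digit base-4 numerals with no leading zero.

These are the integers in [4^2, 4^3), so the count is 4^3 - 4^2 = 3 x 4^2.

Final answer: 48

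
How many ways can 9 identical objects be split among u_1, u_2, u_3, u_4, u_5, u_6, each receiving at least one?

Substitute u'_i = u_i - 1 (so u'_i >= 0). Then sum u'_i = 9 - 6 = 3.
Stars and bars: C(3+6-1, 6-1) = C(8,5).

Final answer: C(8,5) = 56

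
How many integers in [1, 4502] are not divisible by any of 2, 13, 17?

|div by 2|=2251, |div by 13|=346, |div by 17|=264.
|div by 2&13|=173, |div by 2&17|=132, |div by 13&17|=20, |div by all|=10.
By inclusion-exclusion, divisible by at least one: 2251+346+264-173-132-20+10 = 2546.
Not divisible by any: 4502 - 2546.

Final answer: 1956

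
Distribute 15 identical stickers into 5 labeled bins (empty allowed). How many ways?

Stars and bars: C(n+k-1, k-1) = C(19,4).

Final answer: C(19,4) = 3876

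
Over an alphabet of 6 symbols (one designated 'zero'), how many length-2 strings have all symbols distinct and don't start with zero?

First digit: 5 (nonzero). Second: 5 (not first). Third: 4, etc.
Total: 5 x 5.

Final answer: 25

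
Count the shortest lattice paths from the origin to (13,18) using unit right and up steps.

Each path has 13 right steps and 18 up steps in some order (31 steps total).
Choose which 18 of the 31 steps are up: C(31,18).

Final answer: C(31,18) = 206253075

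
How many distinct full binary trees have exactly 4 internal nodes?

The structures are counted by the Catalan number C_n. Here n = 4.
Using C_0 = 1 and C_(k+1) = C_k x 2(2k+1)/(k+2), build up term by term: C_1=1, C_2=2, C_3=5, C_4=14.

Final answer: C_{4} = 14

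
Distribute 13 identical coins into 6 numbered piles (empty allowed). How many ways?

Stars and bars: C(n+k-1, k-1) = C(18,5).

Final answer: C(18,5) = 8568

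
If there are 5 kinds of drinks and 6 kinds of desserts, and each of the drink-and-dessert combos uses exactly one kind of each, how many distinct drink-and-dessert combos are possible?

By the multiplication principle: 5 x 6.

Final answer: 30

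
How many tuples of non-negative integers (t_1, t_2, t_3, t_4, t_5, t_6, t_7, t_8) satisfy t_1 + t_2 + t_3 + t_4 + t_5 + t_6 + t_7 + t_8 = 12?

Stars and bars with 12 stars and 7 bars:
C(12+8-1, 8-1) = C(19,7).

Final answer: C(19,7) = 50388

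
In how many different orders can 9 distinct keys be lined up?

The number of ways to arrange 9 distinct objects is 9!.

Final answer: 9! = 362880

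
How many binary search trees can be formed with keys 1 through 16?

This is a standard Catalan-number count: the answer is C_n. Here n = 16.
C_n = C(2n,n)/(n+1), so C_{16} = C(32,16)/17 = 601080390/17.

Final answer: C_{16} = 35357670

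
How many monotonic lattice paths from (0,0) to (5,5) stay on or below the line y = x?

Total monotonic paths to (5,5): C(10,5) = 252.
Paths that cross above y=x (reflection bijection): C(10,6) = 210.
Valid Dyck paths: 252 - 210.
(These counts are the Catalan numbers.)

Final answer: C_{5} = 42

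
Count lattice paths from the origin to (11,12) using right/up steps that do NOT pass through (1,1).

Total paths to (11,12): C(23,12) = 1352078.
Paths through (1,1): C(2,1) x C(21,11) = 705432.
Avoiding (1,1): 1352078 - 705432.

Final answer: 646646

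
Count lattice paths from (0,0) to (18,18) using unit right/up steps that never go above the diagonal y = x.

Total monotonic paths to (18,18): C(36,18) = 9075135300.
By the reflection principle, paths that go above the diagonal number C(36,19) = 8597496600.
Valid Dyck paths: 9075135300 - 8597496600.
(Check: C(36,18) - C(36,19) = C(36,18)/19, the Catalan number C_{18}.)

Final answer: C_{18} = 477638700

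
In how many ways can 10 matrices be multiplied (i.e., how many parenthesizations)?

The structures are counted by the Catalan number C_n. Here n = 10 - 1 = 9.
C_n = C(2n,n)/(n+1), so C_{9} = C(18,9)/10 = 48620/10.

Final answer: C_{9} = 4862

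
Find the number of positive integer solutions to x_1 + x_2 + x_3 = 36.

Substitute x'_i = x_i - 1 (so x'_i >= 0). Then sum x'_i = 36 - 3 = 33.
Stars and bars: C(33+3-1, 3-1) = C(35,2).

Final answer: C(35,2) = 595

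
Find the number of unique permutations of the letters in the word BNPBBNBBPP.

Letters (B:5, N:2, P:3). Total letters: 10.
Permutations = 10!/(5! x 3! x 2!).

Final answer: 2520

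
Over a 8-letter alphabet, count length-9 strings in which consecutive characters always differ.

Let g(n) count such strings. g(1) = 8, and each valid string of length n-1 extends in 7 ways (any symbol but the last), so g(n) = 7 g(n-1).
Total: g(9) = 8 x 7^8.

Final answer: 8 x 7^{8} = 46118408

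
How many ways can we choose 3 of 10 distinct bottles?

C(10,3) = 10!/(3! x 7!).

Final answer: \binom{10}{3} = 120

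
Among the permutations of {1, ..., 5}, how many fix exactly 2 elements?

Choose which 2 elements are fixed: C(5,2) = 10.
Derange the remaining 3 using D(j) = (j-1)(D(j-1) + D(j-2)), D(0)=1, D(1)=0: D(2)=1, D(3)=2.
Total: 10 x 2.

Final answer: C(5,2) D(3) = 20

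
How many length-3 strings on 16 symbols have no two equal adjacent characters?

First character: 16 choices. Each subsequent: 15 choices (must differ from the previous one).
Total: 16 x 15^2.

Final answer: 16 x 15^{2} = 3600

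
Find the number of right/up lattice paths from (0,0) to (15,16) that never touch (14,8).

Total paths to (15,16): C(31,16) = 300540195.
Paths through (14,8): C(22,8) x C(9,8) = 2877930.
Avoiding (14,8): 300540195 - 2877930.

Final answer: 297662265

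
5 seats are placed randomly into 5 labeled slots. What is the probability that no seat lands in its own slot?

Use the recurrence D(n) = (n-1)(D(n-1) + D(n-2)) with D(0)=1, D(1)=0.
Building up: D(2)=1, D(3)=2, D(4)=9, D(5)=44.
Total arrangements: 5! = 120.
Probability = D(5)/5! = 11/30.

Final answer: D(5)/5! = 44/120 = 0.366667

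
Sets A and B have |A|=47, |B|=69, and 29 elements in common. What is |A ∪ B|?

|A union B| = |A| + |B| - |A intersect B| = 47 + 69 - 29.

Final answer: 87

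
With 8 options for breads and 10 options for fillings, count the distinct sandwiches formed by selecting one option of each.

By the multiplication principle: 8 x 10.

Final answer: 80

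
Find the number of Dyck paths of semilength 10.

Total monotonic paths to (10,10): C(20,10) = 184756.
Paths that cross above y=x (reflection bijection): C(20,11) = 167960.
Valid Dyck paths: 184756 - 167960.
(Check: C(20,10) - C(20,11) = C(20,10)/11, the Catalan number C_{10}.)

Final answer: C_{10} = 16796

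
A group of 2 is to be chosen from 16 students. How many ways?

C(16,2) = 16!/(2! x (16-2)!).

Final answer: C(16,2) = 120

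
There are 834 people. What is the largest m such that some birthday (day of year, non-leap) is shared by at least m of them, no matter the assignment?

There are 365 possible values for birthday (day of year, non-leap). With 834 people and 365 categories, by pigeonhole: ceiling(834/365).

Final answer: 3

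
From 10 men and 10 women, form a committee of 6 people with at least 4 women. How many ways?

Sum over valid woman counts:
C(10,4)C(10,2) = 9450
C(10,5)C(10,1) = 2520
C(10,6)C(10,0) = 210
Total: 9450 + 2520 + 210.

Final answer: 12180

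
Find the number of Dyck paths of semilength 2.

Total monotonic paths to (2,2): C(4,2) = 6.
A path is bad iff it touches y = x + 1; reflecting its initial segment maps bad paths bijectively onto all paths to (1,3), of which there are C(4,3) = 4.
Valid Dyck paths: 6 - 4.
(Check: C(4,2) - C(4,3) = C(4,2)/3, the Catalan number C_{2}.)

Final answer: C_{2} = 2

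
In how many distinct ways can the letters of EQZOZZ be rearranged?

Letters (E:1, O:1, Q:1, Z:3). Total letters: 6.
Permutations = 6!/(3!).

Final answer: 120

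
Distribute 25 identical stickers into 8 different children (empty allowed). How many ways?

Stars and bars: C(n+k-1, k-1) = C(32,7).

Final answer: C(32,7) = 3365856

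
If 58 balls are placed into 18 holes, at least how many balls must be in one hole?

By the pigeonhole principle: ceiling(58/18).

Final answer: 4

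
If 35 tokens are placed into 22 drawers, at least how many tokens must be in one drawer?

By the pigeonhole principle: ceiling(35/22).

Final answer: 2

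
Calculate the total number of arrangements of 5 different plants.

The number of ways to arrange 5 distinct objects is 5!.

Final answer: 5! = 120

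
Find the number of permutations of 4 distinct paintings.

The number of ways to arrange 4 distinct objects is 4!.

Final answer: 4! = 24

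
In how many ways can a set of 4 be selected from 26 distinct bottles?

C(26,4) = 26!/(4! x 22!).

Final answer: \binom{26}{4} = 14950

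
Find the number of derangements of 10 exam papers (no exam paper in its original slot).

D(n) = (n-1)(D(n-1) + D(n-2)), D(0)=1, D(1)=0.
D(2) = 1 x (0 + 1) = 1
D(3) = 2 x (1 + 0) = 2
D(4) = 3 x (2 + 1) = 9
D(5) = 4 x (9 + 2) = 44
D(6) = 5 x (44 + 9) = 265
D(7) = 6 x (265 + 44) = 1854
D(8) = 7 x (1854 + 265) = 14833
D(9) = 8 x (14833 + 1854) = 133496
D(10) = 9 x (D(9) + D(8)) = 9 x (133496 + 14833)

Final answer: D(10) = 1334961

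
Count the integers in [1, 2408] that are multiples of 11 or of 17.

Multiples of 11: 218. Multiples of 17: 141. Of both (lcm=187): 12.
By inclusion-exclusion: 218 + 141 - 12.

Final answer: 347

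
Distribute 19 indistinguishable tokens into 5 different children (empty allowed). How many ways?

Stars and bars: C(n+k-1, k-1) = C(23,4).

Final answer: C(23,4) = 8855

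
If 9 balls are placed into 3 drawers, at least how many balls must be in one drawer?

By the pigeonhole principle: ceiling(9/3).

Final answer: 3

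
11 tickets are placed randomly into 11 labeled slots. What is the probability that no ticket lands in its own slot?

Derangements satisfy D(n) = (n-1)(D(n-1) + D(n-2)), starting from D(0)=1, D(1)=0.
Building up: D(2)=1, D(3)=2, D(4)=9, D(5)=44, D(6)=265, D(7)=1854, D(8)=14833, D(9)=133496, D(10)=1334961, D(11)=14684570.
Total arrangements: 11! = 39916800.
Probability = D(11)/11! = 1468457/3991680.

Final answer: D(11)/11! = 14684570/39916800 = 0.367879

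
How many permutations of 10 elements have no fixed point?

Use the recurrence D(n) = (n-1)(D(n-1) + D(n-2)) with D(0)=1, D(1)=0.
Building up: D(2)=1, D(3)=2, D(4)=9, D(5)=44, D(6)=265, D(7)=1854, D(8)=14833, D(9)=133496.
D(10) = 9 x (D(9) + D(8)) = 9 x (133496 + 14833).

Final answer: D(10) = 1334961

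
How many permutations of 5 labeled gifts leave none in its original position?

Derangements satisfy D(n) = (n-1)(D(n-1) + D(n-2)), starting from D(0)=1, D(1)=0.
D(2) = 1 x (0 + 1) = 1
D(3) = 2 x (1 + 0) = 2
D(4) = 3 x (2 + 1) = 9
D(5) = 4 x (D(4) + D(3)) = 4 x (9 + 2)

Final answer: D(5) = 44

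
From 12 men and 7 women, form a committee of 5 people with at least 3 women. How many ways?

Sum over valid woman counts:
C(7,3)C(12,2) = 2310
C(7,4)C(12,1) = 420
C(7,5)C(12,0) = 21
Total: 2310 + 420 + 21.

Final answer: 2751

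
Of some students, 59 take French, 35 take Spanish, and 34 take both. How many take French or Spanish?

|A union B| = |A| + |B| - |A intersect B| = 59 + 35 - 34.

Final answer: 60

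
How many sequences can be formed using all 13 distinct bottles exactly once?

The number of ways to arrange 13 distinct objects is 13!.

Final answer: 13! = 6227020800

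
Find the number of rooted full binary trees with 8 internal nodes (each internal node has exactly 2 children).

The structures are counted by the Catalan number C_n. Here n = 8.
C_n = C(2n,n) - C(2n,n+1), so C_{8} = C(16,8) - C(16,9) = 12870 - 11440.

Final answer: C_{8} = 1430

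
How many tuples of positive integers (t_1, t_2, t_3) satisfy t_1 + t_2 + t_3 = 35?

Substitute t'_i = t_i - 1 (so t'_i >= 0). Then sum t'_i = 35 - 3 = 32.
Stars and bars: C(32+3-1, 3-1) = C(34,2).

Final answer: C(34,2) = 561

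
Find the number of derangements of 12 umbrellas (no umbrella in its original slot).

Use the recurrence D(n) = (n-1)(D(n-1) + D(n-2)) with D(0)=1, D(1)=0.
D(2) = 1 x (0 + 1) = 1
D(3) = 2 x (1 + 0) = 2
D(4) = 3 x (2 + 1) = 9
D(5) = 4 x (9 + 2) = 44
D(6) = 5 x (44 + 9) = 265
D(7) = 6 x (265 + 44) = 1854
D(8) = 7 x (1854 + 265) = 14833
D(9) = 8 x (14833 + 1854) = 133496
D(10) = 9 x (133496 + 14833) = 1334961
D(11) = 10 x (1334961 + 133496) = 14684570
D(12) = 11 x (D(11) + D(10)) = 11 x (14684570 + 1334961)

Final answer: D(12) = 176214841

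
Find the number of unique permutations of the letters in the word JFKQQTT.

Letters (F:1, J:1, K:1, Q:2, T:2). Total letters: 7.
Permutations = 7!/(2! x 2!).

Final answer: 1260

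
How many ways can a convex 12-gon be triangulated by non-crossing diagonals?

This is counted by the nth Catalan number C_n. Here n = 12 - 2 = 10.
C_n = C(2n,n) - C(2n,n+1), so C_{10} = C(20,10) - C(20,11) = 184756 - 167960.

Final answer: C_{10} = 16796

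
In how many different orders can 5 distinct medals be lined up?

The number of ways to arrange 5 distinct objects is 5!.

Final answer: 5! = 120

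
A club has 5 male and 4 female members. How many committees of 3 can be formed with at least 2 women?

Sum over valid woman counts:
C(4,2)C(5,1) = 30
C(4,3)C(5,0) = 4
Total: 30 + 4.

Final answer: 34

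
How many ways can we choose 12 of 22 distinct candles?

C(22,12) = 22!/(12! x 10!).

Final answer: \binom{22}{12} = 646646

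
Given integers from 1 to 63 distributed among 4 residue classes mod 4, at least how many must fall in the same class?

By pigeonhole with 63 objects and 4 categories: ceiling(63/4).

Final answer: 16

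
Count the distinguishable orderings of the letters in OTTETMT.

Letters (E:1, M:1, O:1, T:4). Total letters: 7.
Permutations = 7!/(4!).

Final answer: 210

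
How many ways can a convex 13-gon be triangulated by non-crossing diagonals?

This is counted by the nth Catalan number C_n. Here n = 13 - 2 = 11.
Using C_0 = 1 and C_(k+1) = C_k x 2(2k+1)/(k+2), build up term by term: C_1=1, C_2=2, C_3=5, C_4=14, C_5=42, C_6=132, C_7=429, C_8=1430, C_9=4862, C_10=16796, C_11=58786.

Final answer: C_{11} = 58786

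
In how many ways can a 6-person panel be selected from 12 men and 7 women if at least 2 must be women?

Sum over valid woman counts:
C(7,2)C(12,4) = 10395
C(7,3)C(12,3) = 7700
C(7,4)C(12,2) = 2310
C(7,5)C(12,1) = 252
C(7,6)C(12,0) = 7
Total: 10395 + 7700 + 2310 + 252 + 7.

Final answer: 20664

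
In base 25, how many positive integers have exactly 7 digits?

Leading digit: 24 options (nonzero). Other 6 digit(s): 25 options each.
Total: 24 x 25^6.

Final answer: 5859375000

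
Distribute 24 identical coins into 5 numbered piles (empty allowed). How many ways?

Stars and bars: C(n+k-1, k-1) = C(28,4).

Final answer: C(28,4) = 20475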